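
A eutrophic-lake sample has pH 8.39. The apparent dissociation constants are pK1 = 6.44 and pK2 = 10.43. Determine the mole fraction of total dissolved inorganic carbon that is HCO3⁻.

α₁ = 0.980

α₁ = 1 / (1 + [H⁺]/K1 + K2/[H⁺]) = 1 / (1 + 10^-1.95 + 10^-2.04)
   = 1 / (1 + 0.011220 + 0.0091201) = 1/1.0203 = 0.9801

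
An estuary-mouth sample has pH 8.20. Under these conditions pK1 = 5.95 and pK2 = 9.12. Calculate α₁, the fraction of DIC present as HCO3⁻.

α₁ = 0.888

α₁ = 1 / (1 + [H⁺]/K1 + K2/[H⁺]) = 1 / (1 + 10^-2.25 + 10^-0.92)
   = 1 / (1 + 0.0056234 + 0.12023) = 1/1.1258 = 0.8882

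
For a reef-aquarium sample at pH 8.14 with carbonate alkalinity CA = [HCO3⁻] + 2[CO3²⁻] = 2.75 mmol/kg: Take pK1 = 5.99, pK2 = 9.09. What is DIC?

CA = [HCO3⁻] + 2[CO3²⁻] = (α₁ + 2α₂)·DIC
At pH 8.14: [H⁺]/K1 = 10^-2.15 = 0.0070795, K2/[H⁺] = 10^-0.95 = 0.11220
α₁ = 1/(1 + 0.0070795 + 0.11220) = 1/1.1193 = 0.8934; α₂ = α₁·K2/[H⁺] = 0.1002
α₁ + 2α₂ = 1.0939
DIC = CA / (α₁ + 2α₂) = 2.75 / 1.0939 = 2.51 mmol/kg

DIC = 2.51 mmol/kg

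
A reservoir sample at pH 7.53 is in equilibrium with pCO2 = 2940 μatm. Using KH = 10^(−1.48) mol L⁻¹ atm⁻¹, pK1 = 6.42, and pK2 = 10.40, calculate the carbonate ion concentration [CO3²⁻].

[CO3²⁻] = 1.69 μmol/L

[CO2*] = KH · pCO2 = 10^(−1.48) × 2940×10^-6 = 9.735×10^-5 mol/L
α₀ = 1/(1 + K1/[H⁺] + K1K2/[H⁺]²) = 1/(1 + 10^+1.11 + 10^-1.76) = 0.07194
DIC = [CO2*]/α₀ = 9.735×10^-5 / 0.07194 = 1.353 mmol/L
[CO3²⁻] = α₂·DIC; α₂ = 0.001250, so [CO3²⁻] = 0.001250 × 1.353 = 0.00169 mmol/L = 1.69 μmol/L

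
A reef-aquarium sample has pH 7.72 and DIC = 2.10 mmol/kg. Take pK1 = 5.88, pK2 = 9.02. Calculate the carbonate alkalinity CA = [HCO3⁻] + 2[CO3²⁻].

CA = [HCO3⁻] + 2[CO3²⁻] = (α₁ + 2α₂)·DIC
At pH 7.72: [H⁺]/K1 = 10^-1.84 = 0.014454, K2/[H⁺] = 10^-1.30 = 0.050119
α₁ = 1/(1 + 0.014454 + 0.050119) = 1/1.0646 = 0.9393; α₂ = α₁·K2/[H⁺] = 0.04708
α₁ + 2α₂ = 1.0335
CA = 1.0335 × 2.10 = 2.17 mmol/kg

CA = 2.17 mmol/kg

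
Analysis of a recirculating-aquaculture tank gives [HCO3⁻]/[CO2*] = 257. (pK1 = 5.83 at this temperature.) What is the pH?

pH = 8.24

From K1 = [H⁺][HCO3⁻]/[CO2*]:  pH = pK1 + log₁₀([HCO3⁻]/[CO2*])
log₁₀(257) = +2.410
pH = 5.83 + (+2.410) = 8.24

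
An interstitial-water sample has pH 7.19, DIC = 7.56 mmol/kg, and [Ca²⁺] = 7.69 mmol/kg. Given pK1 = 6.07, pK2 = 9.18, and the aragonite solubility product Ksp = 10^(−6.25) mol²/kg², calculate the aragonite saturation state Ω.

Ω = 0.974

α₂ = 1 / (1 + [H⁺]/K2 + [H⁺]²/(K1K2)) = 1 / (1 + 10^+1.99 + 10^+0.87)
   = 1 / (1 + 97.724 + 7.4131) = 1/106.14 = 0.009422
[CO3²⁻] = α₂ × DIC = 0.009422 × 7.56 = 0.07123 mmol/kg
Ksp = 10^(−6.25) = 5.623×10^-7
Ω = [Ca²⁺][CO3²⁻]/Ksp = (7.69×10^-3)(7.123×10^-5) / 5.623×10^-7 = 0.974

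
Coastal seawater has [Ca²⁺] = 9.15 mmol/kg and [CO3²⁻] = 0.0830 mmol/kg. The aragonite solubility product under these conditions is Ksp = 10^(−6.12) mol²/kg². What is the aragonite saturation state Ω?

Ksp = 10^(−6.12) = 7.586×10^-7
Ω = [Ca²⁺][CO3²⁻]/Ksp = (9.15×10^-3)(0.0830×10^-3) / 7.586×10^-7 = 1.00

Ω = 1.00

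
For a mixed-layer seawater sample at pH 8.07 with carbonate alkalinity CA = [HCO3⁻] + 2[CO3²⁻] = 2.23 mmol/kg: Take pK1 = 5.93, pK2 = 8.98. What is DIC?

DIC = 2.02 mmol/kg

CA = [HCO3⁻] + 2[CO3²⁻] = (α₁ + 2α₂)·DIC
At pH 8.07: [H⁺]/K1 = 10^-2.14 = 0.0072444, K2/[H⁺] = 10^-0.91 = 0.12303
α₁ = 1/(1 + 0.0072444 + 0.12303) = 1/1.1303 = 0.8847; α₂ = α₁·K2/[H⁺] = 0.1088
α₁ + 2α₂ = 1.1024
DIC = CA / (α₁ + 2α₂) = 2.23 / 1.1024 = 2.02 mmol/kg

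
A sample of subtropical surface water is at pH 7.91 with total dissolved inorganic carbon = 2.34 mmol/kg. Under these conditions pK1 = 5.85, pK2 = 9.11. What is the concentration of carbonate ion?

[CO3²⁻] = 0.138 mmol/kg

α₂ = 1 / (1 + [H⁺]/K2 + [H⁺]²/(K1K2)) = 1 / (1 + 10^+1.20 + 10^-0.86)
   = 1 / (1 + 15.849 + 0.13804) = 1/16.987 = 0.05887
[CO3²⁻] = α₂ × DIC = 0.05887 × 2.34 = 0.138 mmol/kg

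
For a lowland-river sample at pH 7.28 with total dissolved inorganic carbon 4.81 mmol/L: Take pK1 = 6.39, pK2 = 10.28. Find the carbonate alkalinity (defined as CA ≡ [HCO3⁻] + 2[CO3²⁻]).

CA = [HCO3⁻] + 2[CO3²⁻] = (α₁ + 2α₂)·DIC
At pH 7.28: [H⁺]/K1 = 10^-0.89 = 0.12882, K2/[H⁺] = 10^-3.00 = 0.0010000
α₁ = 1/(1 + 0.12882 + 0.0010000) = 1/1.1298 = 0.8851; α₂ = α₁·K2/[H⁺] = 0.0008851
α₁ + 2α₂ = 0.8869
CA = 0.8869 × 4.81 = 4.27 mmol/L

CA = 4.27 mmol/L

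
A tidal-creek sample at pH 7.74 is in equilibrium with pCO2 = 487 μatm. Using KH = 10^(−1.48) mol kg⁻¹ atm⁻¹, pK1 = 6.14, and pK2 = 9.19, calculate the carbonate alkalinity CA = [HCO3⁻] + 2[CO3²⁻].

CA = 0.688 mmol/kg

[CO2*] = KH · pCO2 = 10^(−1.48) × 487×10^-6 = 1.613×10^-5 mol/kg
α₀ = 1/(1 + K1/[H⁺] + K1K2/[H⁺]²) = 1/(1 + 10^+1.60 + 10^+0.15) = 0.02368
DIC = [CO2*]/α₀ = 1.613×10^-5 / 0.02368 = 0.6809 mmol/kg
CA = (α₁ + 2α₂)·DIC = (0.9429 + 2×0.03345) × 0.6809 = 0.688 mmol/kg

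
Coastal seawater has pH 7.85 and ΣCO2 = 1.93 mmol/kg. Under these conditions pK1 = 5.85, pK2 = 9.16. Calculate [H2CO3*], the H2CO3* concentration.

[CO2*] = 18.2 μmol/kg

α₀ = 1 / (1 + K1/[H⁺] + K1K2/[H⁺]²) = 1 / (1 + 10^+2.00 + 10^+0.69)
   = 1 / (1 + 100.00 + 4.8978) = 1/105.90 = 0.009443
[CO2*] = α₀ × DIC = 0.009443 × 1.93 = 0.0182 mmol/kg = 18.2 μmol/kg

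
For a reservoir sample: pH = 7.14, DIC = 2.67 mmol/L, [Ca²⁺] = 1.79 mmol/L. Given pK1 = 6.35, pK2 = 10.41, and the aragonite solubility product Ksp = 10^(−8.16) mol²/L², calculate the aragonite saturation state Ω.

α₂ = 1 / (1 + [H⁺]/K2 + [H⁺]²/(K1K2)) = 1 / (1 + 10^+3.27 + 10^+2.48)
   = 1 / (1 + 1862.1 + 302.00) = 1/2165.1 = 0.0004619
[CO3²⁻] = α₂ × DIC = 0.0004619 × 2.67 = 0.001233 mmol/L = 1.233 μmol/L
Ksp = 10^(−8.16) = 6.918×10^-9
Ω = [Ca²⁺][CO3²⁻]/Ksp = (1.79×10^-3)(1.233×10^-6) / 6.918×10^-9 = 0.319

Ω = 0.319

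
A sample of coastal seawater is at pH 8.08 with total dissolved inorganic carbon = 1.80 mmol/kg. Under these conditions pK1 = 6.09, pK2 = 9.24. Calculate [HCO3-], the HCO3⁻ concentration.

α₁ = 1 / (1 + [H⁺]/K1 + K2/[H⁺]) = 1 / (1 + 10^-1.99 + 10^-1.16)
   = 1 / (1 + 0.010233 + 0.069183) = 1/1.0794 = 0.9264
[HCO3⁻] = α₁ × DIC = 0.9264 × 1.80 = 1.67 mmol/kg

[HCO3⁻] = 1.67 mmol/kg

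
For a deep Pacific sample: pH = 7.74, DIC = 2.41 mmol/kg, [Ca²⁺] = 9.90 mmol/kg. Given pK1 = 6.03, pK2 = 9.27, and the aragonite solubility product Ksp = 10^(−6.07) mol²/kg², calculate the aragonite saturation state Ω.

Ω = 0.789

α₂ = 1 / (1 + [H⁺]/K2 + [H⁺]²/(K1K2)) = 1 / (1 + 10^+1.53 + 10^-0.18)
   = 1 / (1 + 33.884 + 0.66069) = 1/35.545 = 0.02813
[CO3²⁻] = α₂ × DIC = 0.02813 × 2.41 = 0.06780 mmol/kg
Ksp = 10^(−6.07) = 8.511×10^-7
Ω = [Ca²⁺][CO3²⁻]/Ksp = (9.90×10^-3)(6.780×10^-5) / 8.511×10^-7 = 0.789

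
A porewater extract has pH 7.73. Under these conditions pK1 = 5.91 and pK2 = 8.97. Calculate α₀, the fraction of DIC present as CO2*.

α₀ = 1 / (1 + K1/[H⁺] + K1K2/[H⁺]²) = 1 / (1 + 10^+1.82 + 10^+0.58)
   = 1 / (1 + 66.069 + 3.8019) = 1/70.871 = 0.01411

α₀ = 0.0141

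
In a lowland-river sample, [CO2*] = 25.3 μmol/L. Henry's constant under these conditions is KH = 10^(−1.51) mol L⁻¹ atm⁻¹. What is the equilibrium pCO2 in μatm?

pCO2 = 819 μatm

KH = 10^(−1.51) = 3.090×10^-2 mol L⁻¹ atm⁻¹
pCO2 = [CO2*]/KH = 25.3×10^-6 / 3.090×10^-2 = 8.19×10^-4 atm = 819 μatm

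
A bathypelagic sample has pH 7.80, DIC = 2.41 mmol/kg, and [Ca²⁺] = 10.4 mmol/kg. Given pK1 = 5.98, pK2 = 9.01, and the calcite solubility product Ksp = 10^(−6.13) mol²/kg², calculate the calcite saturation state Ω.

α₂ = 1 / (1 + [H⁺]/K2 + [H⁺]²/(K1K2)) = 1 / (1 + 10^+1.21 + 10^-0.61)
   = 1 / (1 + 16.218 + 0.24547) = 1/17.464 = 0.05726
[CO3²⁻] = α₂ × DIC = 0.05726 × 2.41 = 0.1380 mmol/kg
Ksp = 10^(−6.13) = 7.413×10^-7
Ω = [Ca²⁺][CO3²⁻]/Ksp = (10.4×10^-3)(1.380×10^-4) / 7.413×10^-7 = 1.94

Ω = 1.94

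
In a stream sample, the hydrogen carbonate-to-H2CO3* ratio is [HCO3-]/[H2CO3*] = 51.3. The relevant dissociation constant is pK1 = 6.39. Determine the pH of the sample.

From K1 = [H⁺][HCO3-]/[H2CO3*]:  pH = pK1 + log₁₀([HCO3-]/[H2CO3*])
log₁₀(51.3) = +1.710
pH = 6.39 + (+1.710) = 8.10

pH = 8.10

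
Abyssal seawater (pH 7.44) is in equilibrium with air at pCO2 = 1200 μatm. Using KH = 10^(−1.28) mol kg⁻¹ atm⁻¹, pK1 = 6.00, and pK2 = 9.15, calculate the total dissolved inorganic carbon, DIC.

[CO2*] = KH · pCO2 = 10^(−1.28) × 1200×10^-6 = 6.298×10^-5 mol/kg
α₀ = 1/(1 + K1/[H⁺] + K1K2/[H⁺]²) = 1/(1 + 10^+1.44 + 10^-0.27) = 0.03439
DIC = [CO2*]/α₀ = 6.298×10^-5 / 0.03439 = 1.83 mmol/kg

DIC = 1.83 mmol/kg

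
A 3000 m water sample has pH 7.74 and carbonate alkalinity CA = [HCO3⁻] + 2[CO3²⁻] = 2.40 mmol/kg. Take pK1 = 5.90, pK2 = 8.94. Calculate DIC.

CA = [HCO3⁻] + 2[CO3²⁻] = (α₁ + 2α₂)·DIC
At pH 7.74: [H⁺]/K1 = 10^-1.84 = 0.014454, K2/[H⁺] = 10^-1.20 = 0.063096
α₁ = 1/(1 + 0.014454 + 0.063096) = 1/1.0776 = 0.9280; α₂ = α₁·K2/[H⁺] = 0.05855
α₁ + 2α₂ = 1.0451
DIC = CA / (α₁ + 2α₂) = 2.40 / 1.0451 = 2.30 mmol/kg

DIC = 2.30 mmol/kg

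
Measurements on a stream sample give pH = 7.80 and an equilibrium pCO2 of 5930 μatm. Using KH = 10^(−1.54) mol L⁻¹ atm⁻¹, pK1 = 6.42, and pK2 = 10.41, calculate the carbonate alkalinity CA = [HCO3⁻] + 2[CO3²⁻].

CA = 4.12 mmol/L

[CO2*] = KH · pCO2 = 10^(−1.54) × 5930×10^-6 = 1.710×10^-4 mol/L
α₀ = 1/(1 + K1/[H⁺] + K1K2/[H⁺]²) = 1/(1 + 10^+1.38 + 10^-1.23) = 0.03992
DIC = [CO2*]/α₀ = 1.710×10^-4 / 0.03992 = 4.284 mmol/L
CA = (α₁ + 2α₂)·DIC = (0.9577 + 2×0.002351) × 4.284 = 4.12 mmol/L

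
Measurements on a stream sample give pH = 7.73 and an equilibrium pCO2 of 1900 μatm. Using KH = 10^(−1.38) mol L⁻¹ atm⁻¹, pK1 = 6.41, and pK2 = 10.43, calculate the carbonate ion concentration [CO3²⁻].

[CO2*] = KH · pCO2 = 10^(−1.38) × 1900×10^-6 = 7.921×10^-5 mol/L
α₀ = 1/(1 + K1/[H⁺] + K1K2/[H⁺]²) = 1/(1 + 10^+1.32 + 10^-1.38) = 0.04559
DIC = [CO2*]/α₀ = 7.921×10^-5 / 0.04559 = 1.737 mmol/L
[CO3²⁻] = α₂·DIC; α₂ = 0.001901, so [CO3²⁻] = 0.001901 × 1.737 = 0.00330 mmol/L = 3.30 μmol/L

[CO3²⁻] = 3.30 μmol/L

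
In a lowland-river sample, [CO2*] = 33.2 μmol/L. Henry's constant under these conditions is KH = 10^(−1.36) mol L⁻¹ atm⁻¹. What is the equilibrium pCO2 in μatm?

pCO2 = 761 μatm

KH = 10^(−1.36) = 4.365×10^-2 mol L⁻¹ atm⁻¹
pCO2 = [CO2*]/KH = 33.2×10^-6 / 4.365×10^-2 = 7.61×10^-4 atm = 761 μatm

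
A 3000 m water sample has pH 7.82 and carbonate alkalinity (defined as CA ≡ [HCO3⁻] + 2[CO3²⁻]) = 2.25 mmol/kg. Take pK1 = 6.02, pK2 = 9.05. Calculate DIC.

CA = [HCO3⁻] + 2[CO3²⁻] = (α₁ + 2α₂)·DIC
At pH 7.82: [H⁺]/K1 = 10^-1.80 = 0.015849, K2/[H⁺] = 10^-1.23 = 0.058884
α₁ = 1/(1 + 0.015849 + 0.058884) = 1/1.0747 = 0.9305; α₂ = α₁·K2/[H⁺] = 0.05479
α₁ + 2α₂ = 1.0400
DIC = CA / (α₁ + 2α₂) = 2.25 / 1.0400 = 2.16 mmol/kg

DIC = 2.16 mmol/kg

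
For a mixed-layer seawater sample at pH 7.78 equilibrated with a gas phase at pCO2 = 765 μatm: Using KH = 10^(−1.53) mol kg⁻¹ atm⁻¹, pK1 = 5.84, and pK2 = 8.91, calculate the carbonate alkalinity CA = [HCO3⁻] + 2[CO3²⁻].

CA = 2.26 mmol/kg

[CO2*] = KH · pCO2 = 10^(−1.53) × 765×10^-6 = 2.258×10^-5 mol/kg
α₀ = 1/(1 + K1/[H⁺] + K1K2/[H⁺]²) = 1/(1 + 10^+1.94 + 10^+0.81) = 0.01058
DIC = [CO2*]/α₀ = 2.258×10^-5 / 0.01058 = 2.135 mmol/kg
CA = (α₁ + 2α₂)·DIC = (0.9211 + 2×0.06828) × 2.135 = 2.26 mmol/kg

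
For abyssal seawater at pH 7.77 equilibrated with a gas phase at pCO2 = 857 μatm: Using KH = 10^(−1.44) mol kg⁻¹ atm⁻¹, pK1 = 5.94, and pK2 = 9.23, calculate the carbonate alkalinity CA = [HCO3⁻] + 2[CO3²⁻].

CA = 2.25 mmol/kg

[CO2*] = KH · pCO2 = 10^(−1.44) × 857×10^-6 = 3.112×10^-5 mol/kg
α₀ = 1/(1 + K1/[H⁺] + K1K2/[H⁺]²) = 1/(1 + 10^+1.83 + 10^+0.37) = 0.01409
DIC = [CO2*]/α₀ = 3.112×10^-5 / 0.01409 = 2.208 mmol/kg
CA = (α₁ + 2α₂)·DIC = (0.9529 + 2×0.03304) × 2.208 = 2.25 mmol/kg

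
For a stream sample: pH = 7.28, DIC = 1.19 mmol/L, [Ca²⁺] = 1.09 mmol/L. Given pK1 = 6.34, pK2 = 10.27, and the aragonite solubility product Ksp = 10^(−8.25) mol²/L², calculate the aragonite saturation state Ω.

Ω = 0.212

α₂ = 1 / (1 + [H⁺]/K2 + [H⁺]²/(K1K2)) = 1 / (1 + 10^+2.99 + 10^+2.05)
   = 1 / (1 + 977.24 + 112.20) = 1/1090.4 = 0.0009171
[CO3²⁻] = α₂ × DIC = 0.0009171 × 1.19 = 0.001091 mmol/L = 1.091 μmol/L
Ksp = 10^(−8.25) = 5.623×10^-9
Ω = [Ca²⁺][CO3²⁻]/Ksp = (1.09×10^-3)(1.091×10^-6) / 5.623×10^-9 = 0.212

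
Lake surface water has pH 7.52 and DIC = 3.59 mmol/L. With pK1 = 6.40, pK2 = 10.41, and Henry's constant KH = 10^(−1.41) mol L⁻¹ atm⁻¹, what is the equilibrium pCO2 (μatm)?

α₀ = 1 / (1 + K1/[H⁺] + K1K2/[H⁺]²) = 1 / (1 + 10^+1.12 + 10^-1.77)
   = 1 / (1 + 13.183 + 0.016982) = 1/14.200 = 0.07042
[CO2*] = α₀ × DIC = 0.07042 × 3.59 = 0.2528 mmol/L
pCO2 = [CO2*]/KH = 2.528×10^-4 / 3.890×10^-2 = 6500 μatm

pCO2 = 6500 μatm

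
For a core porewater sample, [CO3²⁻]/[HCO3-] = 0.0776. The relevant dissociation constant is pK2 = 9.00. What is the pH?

pH = 7.89

From K2 = [H⁺][CO3²⁻]/[HCO3-]:  pH = pK2 + log₁₀([CO3²⁻]/[HCO3-])
log₁₀(0.0776) = -1.110
pH = 9.00 + (-1.110) = 7.89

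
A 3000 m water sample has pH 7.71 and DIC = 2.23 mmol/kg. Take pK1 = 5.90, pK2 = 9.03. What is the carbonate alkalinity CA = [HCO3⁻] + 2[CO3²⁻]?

CA = [HCO3⁻] + 2[CO3²⁻] = (α₁ + 2α₂)·DIC
At pH 7.71: [H⁺]/K1 = 10^-1.81 = 0.015488, K2/[H⁺] = 10^-1.32 = 0.047863
α₁ = 1/(1 + 0.015488 + 0.047863) = 1/1.0634 = 0.9404; α₂ = α₁·K2/[H⁺] = 0.04501
α₁ + 2α₂ = 1.0304
CA = 1.0304 × 2.23 = 2.30 mmol/kg

CA = 2.30 mmol/kg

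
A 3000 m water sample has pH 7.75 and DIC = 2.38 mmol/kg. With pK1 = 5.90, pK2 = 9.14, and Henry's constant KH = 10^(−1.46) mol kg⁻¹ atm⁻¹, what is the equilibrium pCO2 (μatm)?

pCO2 = 919 μatm

α₀ = 1 / (1 + K1/[H⁺] + K1K2/[H⁺]²) = 1 / (1 + 10^+1.85 + 10^+0.46)
   = 1 / (1 + 70.795 + 2.8840) = 1/74.679 = 0.01339
[CO2*] = α₀ × DIC = 0.01339 × 2.38 = 0.03187 mmol/kg
pCO2 = [CO2*]/KH = 3.187×10^-5 / 3.467×10^-2 = 919 μatm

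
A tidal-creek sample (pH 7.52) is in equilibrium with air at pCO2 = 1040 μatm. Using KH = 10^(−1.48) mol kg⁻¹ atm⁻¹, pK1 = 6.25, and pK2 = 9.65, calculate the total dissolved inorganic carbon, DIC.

DIC = 0.680 mmol/kg

[CO2*] = KH · pCO2 = 10^(−1.48) × 1040×10^-6 = 3.444×10^-5 mol/kg
α₀ = 1/(1 + K1/[H⁺] + K1K2/[H⁺]²) = 1/(1 + 10^+1.27 + 10^-0.86) = 0.05061
DIC = [CO2*]/α₀ = 3.444×10^-5 / 0.05061 = 0.680 mmol/kg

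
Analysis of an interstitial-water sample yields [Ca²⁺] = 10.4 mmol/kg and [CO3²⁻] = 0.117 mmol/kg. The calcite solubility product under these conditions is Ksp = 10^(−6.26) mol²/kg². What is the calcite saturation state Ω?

Ω = 2.21

Ksp = 10^(−6.26) = 5.495×10^-7
Ω = [Ca²⁺][CO3²⁻]/Ksp = (10.4×10^-3)(0.117×10^-3) / 5.495×10^-7 = 2.21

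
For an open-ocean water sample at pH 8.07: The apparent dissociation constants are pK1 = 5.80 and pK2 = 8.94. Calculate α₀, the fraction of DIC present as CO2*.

α₀ = 0.00471

α₀ = 1 / (1 + K1/[H⁺] + K1K2/[H⁺]²) = 1 / (1 + 10^+2.27 + 10^+1.40)
   = 1 / (1 + 186.21 + 25.119) = 1/212.33 = 0.004710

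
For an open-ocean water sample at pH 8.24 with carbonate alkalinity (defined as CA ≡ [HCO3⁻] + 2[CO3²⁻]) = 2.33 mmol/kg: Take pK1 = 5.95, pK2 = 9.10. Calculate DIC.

CA = [HCO3⁻] + 2[CO3²⁻] = (α₁ + 2α₂)·DIC
At pH 8.24: [H⁺]/K1 = 10^-2.29 = 0.0051286, K2/[H⁺] = 10^-0.86 = 0.13804
α₁ = 1/(1 + 0.0051286 + 0.13804) = 1/1.1432 = 0.8748; α₂ = α₁·K2/[H⁺] = 0.1208
α₁ + 2α₂ = 1.1163
DIC = CA / (α₁ + 2α₂) = 2.33 / 1.1163 = 2.09 mmol/kg

DIC = 2.09 mmol/kg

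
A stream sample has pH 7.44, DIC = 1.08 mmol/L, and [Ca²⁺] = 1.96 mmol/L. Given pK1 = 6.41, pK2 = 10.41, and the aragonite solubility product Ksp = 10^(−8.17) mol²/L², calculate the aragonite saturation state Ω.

Ω = 0.307

α₂ = 1 / (1 + [H⁺]/K2 + [H⁺]²/(K1K2)) = 1 / (1 + 10^+2.97 + 10^+1.94)
   = 1 / (1 + 933.25 + 87.096) = 1/1021.4 = 0.0009791
[CO3²⁻] = α₂ × DIC = 0.0009791 × 1.08 = 0.001057 mmol/L = 1.057 μmol/L
Ksp = 10^(−8.17) = 6.761×10^-9
Ω = [Ca²⁺][CO3²⁻]/Ksp = (1.96×10^-3)(1.057×10^-6) / 6.761×10^-9 = 0.307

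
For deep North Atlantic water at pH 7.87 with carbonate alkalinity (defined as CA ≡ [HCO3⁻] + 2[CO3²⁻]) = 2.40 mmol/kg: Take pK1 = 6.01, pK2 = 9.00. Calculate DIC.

CA = [HCO3⁻] + 2[CO3²⁻] = (α₁ + 2α₂)·DIC
At pH 7.87: [H⁺]/K1 = 10^-1.86 = 0.013804, K2/[H⁺] = 10^-1.13 = 0.074131
α₁ = 1/(1 + 0.013804 + 0.074131) = 1/1.0879 = 0.9192; α₂ = α₁·K2/[H⁺] = 0.06814
α₁ + 2α₂ = 1.0555
DIC = CA / (α₁ + 2α₂) = 2.40 / 1.0555 = 2.27 mmol/kg

DIC = 2.27 mmol/kg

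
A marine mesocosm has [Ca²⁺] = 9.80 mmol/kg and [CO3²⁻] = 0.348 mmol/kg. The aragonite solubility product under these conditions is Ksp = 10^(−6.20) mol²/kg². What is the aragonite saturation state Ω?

Ksp = 10^(−6.20) = 6.310×10^-7
Ω = [Ca²⁺][CO3²⁻]/Ksp = (9.80×10^-3)(0.348×10^-3) / 6.310×10^-7 = 5.41

Ω = 5.41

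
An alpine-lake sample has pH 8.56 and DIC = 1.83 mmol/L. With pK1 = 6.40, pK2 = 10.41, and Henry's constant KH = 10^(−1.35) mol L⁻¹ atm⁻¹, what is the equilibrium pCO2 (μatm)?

pCO2 = 278 μatm

α₀ = 1 / (1 + K1/[H⁺] + K1K2/[H⁺]²) = 1 / (1 + 10^+2.16 + 10^+0.31)
   = 1 / (1 + 144.54 + 2.0417) = 1/147.59 = 0.006776
[CO2*] = α₀ × DIC = 0.006776 × 1.83 = 0.01240 mmol/L = 12.40 μmol/L
pCO2 = [CO2*]/KH = 1.240×10^-5 / 4.467×10^-2 = 278 μatm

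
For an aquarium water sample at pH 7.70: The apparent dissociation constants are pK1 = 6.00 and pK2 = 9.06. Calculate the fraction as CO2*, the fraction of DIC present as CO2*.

α₀ = 1 / (1 + K1/[H⁺] + K1K2/[H⁺]²) = 1 / (1 + 10^+1.70 + 10^+0.34)
   = 1 / (1 + 50.119 + 2.1878) = 1/53.306 = 0.01876

α₀ = 0.0188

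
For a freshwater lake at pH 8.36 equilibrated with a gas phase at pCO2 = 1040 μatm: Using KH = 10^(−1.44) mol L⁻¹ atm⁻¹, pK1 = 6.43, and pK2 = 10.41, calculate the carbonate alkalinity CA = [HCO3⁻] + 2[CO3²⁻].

CA = 3.27 mmol/L

[CO2*] = KH · pCO2 = 10^(−1.44) × 1040×10^-6 = 3.776×10^-5 mol/L
α₀ = 1/(1 + K1/[H⁺] + K1K2/[H⁺]²) = 1/(1 + 10^+1.93 + 10^-0.12) = 0.01151
DIC = [CO2*]/α₀ = 3.776×10^-5 / 0.01151 = 3.280 mmol/L
CA = (α₁ + 2α₂)·DIC = (0.9798 + 2×0.008732) × 3.280 = 3.27 mmol/L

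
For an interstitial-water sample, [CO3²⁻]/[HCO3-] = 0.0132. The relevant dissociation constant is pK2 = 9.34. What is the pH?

From K2 = [H⁺][CO3²⁻]/[HCO3-]:  pH = pK2 + log₁₀([CO3²⁻]/[HCO3-])
log₁₀(0.0132) = -1.879
pH = 9.34 + (-1.879) = 7.46

pH = 7.46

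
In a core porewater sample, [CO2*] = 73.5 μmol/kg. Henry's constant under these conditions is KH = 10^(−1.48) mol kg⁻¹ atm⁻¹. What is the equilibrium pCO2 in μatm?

KH = 10^(−1.48) = 3.311×10^-2 mol kg⁻¹ atm⁻¹
pCO2 = [CO2*]/KH = 73.5×10^-6 / 3.311×10^-2 = 2.22×10^-3 atm = 2220 μatm

pCO2 = 2220 μatm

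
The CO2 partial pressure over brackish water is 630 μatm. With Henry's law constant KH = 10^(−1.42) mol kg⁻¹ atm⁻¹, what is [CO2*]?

KH = 10^(−1.42) = 3.802×10^-2 mol kg⁻¹ atm⁻¹
[CO2*] = KH · pCO2 = 3.802×10^-2 × 630×10^-6 atm = 2.40×10^-5 mol/kg

[CO2*] = 24.0 μmol/kg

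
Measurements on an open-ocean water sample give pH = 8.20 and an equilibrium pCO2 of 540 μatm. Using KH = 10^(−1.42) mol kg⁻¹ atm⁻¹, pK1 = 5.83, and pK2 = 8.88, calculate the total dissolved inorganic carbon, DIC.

[CO2*] = KH · pCO2 = 10^(−1.42) × 540×10^-6 = 2.053×10^-5 mol/kg
α₀ = 1/(1 + K1/[H⁺] + K1K2/[H⁺]²) = 1/(1 + 10^+2.37 + 10^+1.69) = 0.003516
DIC = [CO2*]/α₀ = 2.053×10^-5 / 0.003516 = 5.84 mmol/kg

DIC = 5.84 mmol/kg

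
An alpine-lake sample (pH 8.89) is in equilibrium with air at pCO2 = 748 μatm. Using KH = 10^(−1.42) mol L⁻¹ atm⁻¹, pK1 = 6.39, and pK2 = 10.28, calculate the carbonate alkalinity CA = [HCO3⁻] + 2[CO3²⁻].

[CO2*] = KH · pCO2 = 10^(−1.42) × 748×10^-6 = 2.844×10^-5 mol/L
α₀ = 1/(1 + K1/[H⁺] + K1K2/[H⁺]²) = 1/(1 + 10^+2.50 + 10^+1.11) = 0.003029
DIC = [CO2*]/α₀ = 2.844×10^-5 / 0.003029 = 9.388 mmol/L
CA = (α₁ + 2α₂)·DIC = (0.9579 + 2×0.03902) × 9.388 = 9.73 mmol/L

CA = 9.73 mmol/L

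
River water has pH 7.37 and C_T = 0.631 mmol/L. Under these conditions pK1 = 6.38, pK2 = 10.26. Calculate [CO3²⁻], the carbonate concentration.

α₂ = 1 / (1 + [H⁺]/K2 + [H⁺]²/(K1K2)) = 1 / (1 + 10^+2.89 + 10^+1.90)
   = 1 / (1 + 776.25 + 79.433) = 1/856.68 = 0.001167
[CO3²⁻] = α₂ × DIC = 0.001167 × 0.631 = 0.000737 mmol/L = 0.737 μmol/L

[CO3²⁻] = 0.737 μmol/L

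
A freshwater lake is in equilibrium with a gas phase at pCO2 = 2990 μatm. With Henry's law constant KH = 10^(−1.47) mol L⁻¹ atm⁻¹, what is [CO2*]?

KH = 10^(−1.47) = 3.388×10^-2 mol L⁻¹ atm⁻¹
[CO2*] = KH · pCO2 = 3.388×10^-2 × 2990×10^-6 atm = 1.01×10^-4 mol/L

[CO2*] = 101 μmol/L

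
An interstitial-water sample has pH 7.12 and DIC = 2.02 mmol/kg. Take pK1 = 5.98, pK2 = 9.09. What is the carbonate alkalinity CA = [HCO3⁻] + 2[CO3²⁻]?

CA = [HCO3⁻] + 2[CO3²⁻] = (α₁ + 2α₂)·DIC
At pH 7.12: [H⁺]/K1 = 10^-1.14 = 0.072444, K2/[H⁺] = 10^-1.97 = 0.010715
α₁ = 1/(1 + 0.072444 + 0.010715) = 1/1.0832 = 0.9232; α₂ = α₁·K2/[H⁺] = 0.009893
α₁ + 2α₂ = 0.9430
CA = 0.9430 × 2.02 = 1.90 mmol/kg

CA = 1.90 mmol/kg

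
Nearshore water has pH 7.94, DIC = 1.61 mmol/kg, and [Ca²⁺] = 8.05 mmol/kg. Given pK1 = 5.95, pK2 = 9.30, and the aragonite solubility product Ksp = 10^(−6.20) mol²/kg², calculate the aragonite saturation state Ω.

α₂ = 1 / (1 + [H⁺]/K2 + [H⁺]²/(K1K2)) = 1 / (1 + 10^+1.36 + 10^-0.63)
   = 1 / (1 + 22.909 + 0.23442) = 1/24.143 = 0.04142
[CO3²⁻] = α₂ × DIC = 0.04142 × 1.61 = 0.06669 mmol/kg
Ksp = 10^(−6.20) = 6.310×10^-7
Ω = [Ca²⁺][CO3²⁻]/Ksp = (8.05×10^-3)(6.669×10^-5) / 6.310×10^-7 = 0.851

Ω = 0.851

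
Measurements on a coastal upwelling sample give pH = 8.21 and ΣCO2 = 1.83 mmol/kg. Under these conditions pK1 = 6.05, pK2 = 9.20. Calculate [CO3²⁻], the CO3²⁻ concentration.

α₂ = 1 / (1 + [H⁺]/K2 + [H⁺]²/(K1K2)) = 1 / (1 + 10^+0.99 + 10^-1.17)
   = 1 / (1 + 9.7724 + 0.067608) = 1/10.840 = 0.09225
[CO3²⁻] = α₂ × DIC = 0.09225 × 1.83 = 0.169 mmol/kg

[CO3²⁻] = 0.169 mmol/kg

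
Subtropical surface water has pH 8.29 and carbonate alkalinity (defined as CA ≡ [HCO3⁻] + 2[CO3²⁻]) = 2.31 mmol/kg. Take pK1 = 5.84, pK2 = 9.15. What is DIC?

DIC = 2.07 mmol/kg

CA = [HCO3⁻] + 2[CO3²⁻] = (α₁ + 2α₂)·DIC
At pH 8.29: [H⁺]/K1 = 10^-2.45 = 0.0035481, K2/[H⁺] = 10^-0.86 = 0.13804
α₁ = 1/(1 + 0.0035481 + 0.13804) = 1/1.1416 = 0.8760; α₂ = α₁·K2/[H⁺] = 0.1209
α₁ + 2α₂ = 1.1178
DIC = CA / (α₁ + 2α₂) = 2.31 / 1.1178 = 2.07 mmol/kg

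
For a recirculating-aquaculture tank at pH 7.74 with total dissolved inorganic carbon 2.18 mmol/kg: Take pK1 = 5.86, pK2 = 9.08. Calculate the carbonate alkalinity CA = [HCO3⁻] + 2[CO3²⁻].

CA = [HCO3⁻] + 2[CO3²⁻] = (α₁ + 2α₂)·DIC
At pH 7.74: [H⁺]/K1 = 10^-1.88 = 0.013183, K2/[H⁺] = 10^-1.34 = 0.045709
α₁ = 1/(1 + 0.013183 + 0.045709) = 1/1.0589 = 0.9444; α₂ = α₁·K2/[H⁺] = 0.04317
α₁ + 2α₂ = 1.0307
CA = 1.0307 × 2.18 = 2.25 mmol/kg

CA = 2.25 mmol/kg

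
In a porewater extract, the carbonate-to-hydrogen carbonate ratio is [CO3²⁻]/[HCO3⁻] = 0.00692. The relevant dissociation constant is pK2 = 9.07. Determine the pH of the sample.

From K2 = [H⁺][CO3²⁻]/[HCO3⁻]:  pH = pK2 + log₁₀([CO3²⁻]/[HCO3⁻])
log₁₀(0.00692) = -2.160
pH = 9.07 + (-2.160) = 6.91

pH = 6.91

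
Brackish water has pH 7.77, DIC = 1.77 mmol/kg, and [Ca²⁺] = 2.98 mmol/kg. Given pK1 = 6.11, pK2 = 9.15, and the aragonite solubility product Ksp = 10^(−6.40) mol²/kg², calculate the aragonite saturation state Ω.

Ω = 0.519

α₂ = 1 / (1 + [H⁺]/K2 + [H⁺]²/(K1K2)) = 1 / (1 + 10^+1.38 + 10^-0.28)
   = 1 / (1 + 23.988 + 0.52481) = 1/25.513 = 0.03920
[CO3²⁻] = α₂ × DIC = 0.03920 × 1.77 = 0.06938 mmol/kg
Ksp = 10^(−6.40) = 3.981×10^-7
Ω = [Ca²⁺][CO3²⁻]/Ksp = (2.98×10^-3)(6.938×10^-5) / 3.981×10^-7 = 0.519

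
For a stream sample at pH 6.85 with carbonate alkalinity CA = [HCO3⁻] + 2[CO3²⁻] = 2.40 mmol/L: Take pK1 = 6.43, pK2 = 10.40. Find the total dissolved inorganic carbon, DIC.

CA = [HCO3⁻] + 2[CO3²⁻] = (α₁ + 2α₂)·DIC
At pH 6.85: [H⁺]/K1 = 10^-0.42 = 0.38019, K2/[H⁺] = 10^-3.55 = 0.00028184
α₁ = 1/(1 + 0.38019 + 0.00028184) = 1/1.3805 = 0.7244; α₂ = α₁·K2/[H⁺] = 0.0002042
α₁ + 2α₂ = 0.7248
DIC = CA / (α₁ + 2α₂) = 2.40 / 0.7248 = 3.31 mmol/L

DIC = 3.31 mmol/L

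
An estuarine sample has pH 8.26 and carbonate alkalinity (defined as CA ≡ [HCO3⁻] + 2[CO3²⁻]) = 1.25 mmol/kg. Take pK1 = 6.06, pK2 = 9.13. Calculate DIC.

CA = [HCO3⁻] + 2[CO3²⁻] = (α₁ + 2α₂)·DIC
At pH 8.26: [H⁺]/K1 = 10^-2.20 = 0.0063096, K2/[H⁺] = 10^-0.87 = 0.13490
α₁ = 1/(1 + 0.0063096 + 0.13490) = 1/1.1412 = 0.8763; α₂ = α₁·K2/[H⁺] = 0.1182
α₁ + 2α₂ = 1.1127
DIC = CA / (α₁ + 2α₂) = 1.25 / 1.1127 = 1.12 mmol/kg

DIC = 1.12 mmol/kg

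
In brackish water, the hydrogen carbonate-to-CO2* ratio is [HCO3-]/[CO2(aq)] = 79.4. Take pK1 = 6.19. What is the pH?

From K1 = [H⁺][HCO3-]/[CO2(aq)]:  pH = pK1 + log₁₀([HCO3-]/[CO2(aq)])
log₁₀(79.4) = +1.900
pH = 6.19 + (+1.900) = 8.09

pH = 8.09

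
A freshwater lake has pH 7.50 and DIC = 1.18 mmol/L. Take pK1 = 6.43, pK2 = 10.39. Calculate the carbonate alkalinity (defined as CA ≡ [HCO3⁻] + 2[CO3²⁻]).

CA = 1.09 mmol/L

CA = [HCO3⁻] + 2[CO3²⁻] = (α₁ + 2α₂)·DIC
At pH 7.50: [H⁺]/K1 = 10^-1.07 = 0.085114, K2/[H⁺] = 10^-2.89 = 0.0012882
α₁ = 1/(1 + 0.085114 + 0.0012882) = 1/1.0864 = 0.9205; α₂ = α₁·K2/[H⁺] = 0.001186
α₁ + 2α₂ = 0.9228
CA = 0.9228 × 1.18 = 1.09 mmol/L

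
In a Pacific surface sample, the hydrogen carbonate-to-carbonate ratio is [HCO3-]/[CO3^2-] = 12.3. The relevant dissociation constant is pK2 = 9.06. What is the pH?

From K2 = [H⁺][CO3^2-]/[HCO3-]:  pH = pK2 − log₁₀([HCO3-]/[CO3^2-])
log₁₀(12.3) = +1.090
pH = 9.06 − (+1.090) = 7.97

pH = 7.97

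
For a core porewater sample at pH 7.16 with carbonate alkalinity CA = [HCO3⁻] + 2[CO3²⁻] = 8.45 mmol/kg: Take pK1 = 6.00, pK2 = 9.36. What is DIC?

DIC = 8.97 mmol/kg

CA = [HCO3⁻] + 2[CO3²⁻] = (α₁ + 2α₂)·DIC
At pH 7.16: [H⁺]/K1 = 10^-1.16 = 0.069183, K2/[H⁺] = 10^-2.20 = 0.0063096
α₁ = 1/(1 + 0.069183 + 0.0063096) = 1/1.0755 = 0.9298; α₂ = α₁·K2/[H⁺] = 0.005867
α₁ + 2α₂ = 0.9415
DIC = CA / (α₁ + 2α₂) = 8.45 / 0.9415 = 8.97 mmol/kg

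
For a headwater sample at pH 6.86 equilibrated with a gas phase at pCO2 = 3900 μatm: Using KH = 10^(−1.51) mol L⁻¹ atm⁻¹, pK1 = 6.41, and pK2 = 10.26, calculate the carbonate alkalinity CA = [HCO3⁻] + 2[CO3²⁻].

CA = 0.340 mmol/L

[CO2*] = KH · pCO2 = 10^(−1.51) × 3900×10^-6 = 1.205×10^-4 mol/L
α₀ = 1/(1 + K1/[H⁺] + K1K2/[H⁺]²) = 1/(1 + 10^+0.45 + 10^-2.95) = 0.2618
DIC = [CO2*]/α₀ = 1.205×10^-4 / 0.2618 = 0.4603 mmol/L
CA = (α₁ + 2α₂)·DIC = (0.7379 + 2×0.0002938) × 0.4603 = 0.340 mmol/L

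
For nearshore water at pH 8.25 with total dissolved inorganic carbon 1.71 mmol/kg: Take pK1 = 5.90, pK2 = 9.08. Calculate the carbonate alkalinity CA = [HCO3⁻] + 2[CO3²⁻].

CA = [HCO3⁻] + 2[CO3²⁻] = (α₁ + 2α₂)·DIC
At pH 8.25: [H⁺]/K1 = 10^-2.35 = 0.0044668, K2/[H⁺] = 10^-0.83 = 0.14791
α₁ = 1/(1 + 0.0044668 + 0.14791) = 1/1.1524 = 0.8678; α₂ = α₁·K2/[H⁺] = 0.1284
α₁ + 2α₂ = 1.1245
CA = 1.1245 × 1.71 = 1.92 mmol/kg

CA = 1.92 mmol/kg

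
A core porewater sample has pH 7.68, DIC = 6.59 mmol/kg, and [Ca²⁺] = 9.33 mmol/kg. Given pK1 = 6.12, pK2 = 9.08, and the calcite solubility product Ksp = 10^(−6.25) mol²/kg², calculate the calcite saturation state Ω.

α₂ = 1 / (1 + [H⁺]/K2 + [H⁺]²/(K1K2)) = 1 / (1 + 10^+1.40 + 10^-0.16)
   = 1 / (1 + 25.119 + 0.69183) = 1/26.811 = 0.03730
[CO3²⁻] = α₂ × DIC = 0.03730 × 6.59 = 0.2458 mmol/kg
Ksp = 10^(−6.25) = 5.623×10^-7
Ω = [Ca²⁺][CO3²⁻]/Ksp = (9.33×10^-3)(2.458×10^-4) / 5.623×10^-7 = 4.08

Ω = 4.08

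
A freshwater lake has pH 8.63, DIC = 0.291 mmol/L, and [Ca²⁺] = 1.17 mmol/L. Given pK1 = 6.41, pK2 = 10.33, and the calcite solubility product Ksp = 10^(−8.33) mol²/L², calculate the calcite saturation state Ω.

α₂ = 1 / (1 + [H⁺]/K2 + [H⁺]²/(K1K2)) = 1 / (1 + 10^+1.70 + 10^-0.52)
   = 1 / (1 + 50.119 + 0.30200) = 1/51.421 = 0.01945
[CO3²⁻] = α₂ × DIC = 0.01945 × 0.291 = 0.005659 mmol/L = 5.659 μmol/L
Ksp = 10^(−8.33) = 4.677×10^-9
Ω = [Ca²⁺][CO3²⁻]/Ksp = (1.17×10^-3)(5.659×10^-6) / 4.677×10^-9 = 1.42

Ω = 1.42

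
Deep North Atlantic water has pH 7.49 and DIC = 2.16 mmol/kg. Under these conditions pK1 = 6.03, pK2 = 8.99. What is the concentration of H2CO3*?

[CO2*] = 0.0702 mmol/kg

α₀ = 1 / (1 + K1/[H⁺] + K1K2/[H⁺]²) = 1 / (1 + 10^+1.46 + 10^-0.04)
   = 1 / (1 + 28.840 + 0.91201) = 1/30.752 = 0.03252
[CO2*] = α₀ × DIC = 0.03252 × 2.16 = 0.0702 mmol/kg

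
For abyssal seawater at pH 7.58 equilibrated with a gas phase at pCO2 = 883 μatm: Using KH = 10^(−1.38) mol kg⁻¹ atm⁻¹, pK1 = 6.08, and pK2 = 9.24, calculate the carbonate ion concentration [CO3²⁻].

[CO3²⁻] = 0.0255 mmol/kg

[CO2*] = KH · pCO2 = 10^(−1.38) × 883×10^-6 = 3.681×10^-5 mol/kg
α₀ = 1/(1 + K1/[H⁺] + K1K2/[H⁺]²) = 1/(1 + 10^+1.50 + 10^-0.16) = 0.03002
DIC = [CO2*]/α₀ = 3.681×10^-5 / 0.03002 = 1.226 mmol/kg
[CO3²⁻] = α₂·DIC; α₂ = 0.02077, so [CO3²⁻] = 0.02077 × 1.226 = 0.0255 mmol/kg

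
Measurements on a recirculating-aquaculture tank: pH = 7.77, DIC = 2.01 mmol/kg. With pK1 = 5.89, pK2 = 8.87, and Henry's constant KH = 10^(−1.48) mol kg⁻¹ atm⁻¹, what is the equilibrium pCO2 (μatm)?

α₀ = 1 / (1 + K1/[H⁺] + K1K2/[H⁺]²) = 1 / (1 + 10^+1.88 + 10^+0.78)
   = 1 / (1 + 75.858 + 6.0256) = 1/82.883 = 0.01207
[CO2*] = α₀ × DIC = 0.01207 × 2.01 = 0.02425 mmol/kg
pCO2 = [CO2*]/KH = 2.425×10^-5 / 3.311×10^-2 = 732 μatm

pCO2 = 732 μatm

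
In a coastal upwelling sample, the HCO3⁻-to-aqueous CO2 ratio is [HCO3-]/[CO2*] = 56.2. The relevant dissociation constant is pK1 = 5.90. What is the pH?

pH = 7.65

From K1 = [H⁺][HCO3-]/[CO2*]:  pH = pK1 + log₁₀([HCO3-]/[CO2*])
log₁₀(56.2) = +1.750
pH = 5.90 + (+1.750) = 7.65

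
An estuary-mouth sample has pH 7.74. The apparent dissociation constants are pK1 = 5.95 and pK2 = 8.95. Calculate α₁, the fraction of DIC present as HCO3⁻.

α₁ = 1 / (1 + [H⁺]/K1 + K2/[H⁺]) = 1 / (1 + 10^-1.79 + 10^-1.21)
   = 1 / (1 + 0.016218 + 0.061660) = 1/1.0779 = 0.9277

α₁ = 0.928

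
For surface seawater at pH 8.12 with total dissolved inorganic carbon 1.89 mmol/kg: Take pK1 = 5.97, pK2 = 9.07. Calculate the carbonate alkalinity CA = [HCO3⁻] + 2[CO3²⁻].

CA = 2.07 mmol/kg

CA = [HCO3⁻] + 2[CO3²⁻] = (α₁ + 2α₂)·DIC
At pH 8.12: [H⁺]/K1 = 10^-2.15 = 0.0070795, K2/[H⁺] = 10^-0.95 = 0.11220
α₁ = 1/(1 + 0.0070795 + 0.11220) = 1/1.1193 = 0.8934; α₂ = α₁·K2/[H⁺] = 0.1002
α₁ + 2α₂ = 1.0939
CA = 1.0939 × 1.89 = 2.07 mmol/kg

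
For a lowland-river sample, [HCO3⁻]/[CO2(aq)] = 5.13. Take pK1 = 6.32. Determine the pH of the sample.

From K1 = [H⁺][HCO3⁻]/[CO2(aq)]:  pH = pK1 + log₁₀([HCO3⁻]/[CO2(aq)])
log₁₀(5.13) = +0.710
pH = 6.32 + (+0.710) = 7.03

pH = 7.03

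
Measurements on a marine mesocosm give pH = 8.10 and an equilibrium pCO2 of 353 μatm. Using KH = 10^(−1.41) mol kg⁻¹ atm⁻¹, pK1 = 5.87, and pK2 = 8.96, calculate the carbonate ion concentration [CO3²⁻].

[CO3²⁻] = 0.322 mmol/kg

[CO2*] = KH · pCO2 = 10^(−1.41) × 353×10^-6 = 1.373×10^-5 mol/kg
α₀ = 1/(1 + K1/[H⁺] + K1K2/[H⁺]²) = 1/(1 + 10^+2.23 + 10^+1.37) = 0.005148
DIC = [CO2*]/α₀ = 1.373×10^-5 / 0.005148 = 2.668 mmol/kg
[CO3²⁻] = α₂·DIC; α₂ = 0.1207, so [CO3²⁻] = 0.1207 × 2.668 = 0.322 mmol/kg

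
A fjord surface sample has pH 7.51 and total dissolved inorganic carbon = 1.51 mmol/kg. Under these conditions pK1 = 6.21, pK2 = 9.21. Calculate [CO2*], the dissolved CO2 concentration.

α₀ = 1 / (1 + K1/[H⁺] + K1K2/[H⁺]²) = 1 / (1 + 10^+1.30 + 10^-0.40)
   = 1 / (1 + 19.953 + 0.39811) = 1/21.351 = 0.04684
[CO2*] = α₀ × DIC = 0.04684 × 1.51 = 0.0707 mmol/kg

[CO2*] = 0.0707 mmol/kg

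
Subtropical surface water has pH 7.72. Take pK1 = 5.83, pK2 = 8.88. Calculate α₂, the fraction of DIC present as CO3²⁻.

α₂ = 0.0639

α₂ = 1 / (1 + [H⁺]/K2 + [H⁺]²/(K1K2)) = 1 / (1 + 10^+1.16 + 10^-0.73)
   = 1 / (1 + 14.454 + 0.18621) = 1/15.641 = 0.06394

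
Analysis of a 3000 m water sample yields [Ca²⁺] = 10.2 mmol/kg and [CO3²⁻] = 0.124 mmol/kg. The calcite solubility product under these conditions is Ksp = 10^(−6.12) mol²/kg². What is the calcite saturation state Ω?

Ω = 1.67

Ksp = 10^(−6.12) = 7.586×10^-7
Ω = [Ca²⁺][CO3²⁻]/Ksp = (10.2×10^-3)(0.124×10^-3) / 7.586×10^-7 = 1.67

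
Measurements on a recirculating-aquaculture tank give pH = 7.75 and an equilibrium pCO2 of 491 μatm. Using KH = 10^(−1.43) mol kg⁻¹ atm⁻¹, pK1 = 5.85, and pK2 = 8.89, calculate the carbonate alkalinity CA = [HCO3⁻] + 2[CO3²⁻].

CA = 1.66 mmol/kg

[CO2*] = KH · pCO2 = 10^(−1.43) × 491×10^-6 = 1.824×10^-5 mol/kg
α₀ = 1/(1 + K1/[H⁺] + K1K2/[H⁺]²) = 1/(1 + 10^+1.90 + 10^+0.76) = 0.01160
DIC = [CO2*]/α₀ = 1.824×10^-5 / 0.01160 = 1.572 mmol/kg
CA = (α₁ + 2α₂)·DIC = (0.9216 + 2×0.06677) × 1.572 = 1.66 mmol/kg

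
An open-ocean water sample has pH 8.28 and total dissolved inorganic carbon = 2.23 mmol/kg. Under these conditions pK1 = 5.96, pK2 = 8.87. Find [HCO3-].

α₁ = 1 / (1 + [H⁺]/K1 + K2/[H⁺]) = 1 / (1 + 10^-2.32 + 10^-0.59)
   = 1 / (1 + 0.0047863 + 0.25704) = 1/1.2618 = 0.7925
[HCO3⁻] = α₁ × DIC = 0.7925 × 2.23 = 1.77 mmol/kg

[HCO3⁻] = 1.77 mmol/kg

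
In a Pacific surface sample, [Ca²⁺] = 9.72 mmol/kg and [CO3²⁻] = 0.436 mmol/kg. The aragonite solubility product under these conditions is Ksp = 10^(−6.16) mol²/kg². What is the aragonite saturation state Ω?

Ksp = 10^(−6.16) = 6.918×10^-7
Ω = [Ca²⁺][CO3²⁻]/Ksp = (9.72×10^-3)(0.436×10^-3) / 6.918×10^-7 = 6.13

Ω = 6.13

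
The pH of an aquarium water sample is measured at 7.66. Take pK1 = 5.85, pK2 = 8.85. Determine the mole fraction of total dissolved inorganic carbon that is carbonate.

α₂ = 0.0598

α₂ = 1 / (1 + [H⁺]/K2 + [H⁺]²/(K1K2)) = 1 / (1 + 10^+1.19 + 10^-0.62)
   = 1 / (1 + 15.488 + 0.23988) = 1/16.728 = 0.05978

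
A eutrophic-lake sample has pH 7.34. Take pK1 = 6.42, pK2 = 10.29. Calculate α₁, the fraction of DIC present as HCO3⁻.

α₁ = 1 / (1 + [H⁺]/K1 + K2/[H⁺]) = 1 / (1 + 10^-0.92 + 10^-2.95)
   = 1 / (1 + 0.12023 + 0.0011220) = 1/1.1213 = 0.8918

α₁ = 0.892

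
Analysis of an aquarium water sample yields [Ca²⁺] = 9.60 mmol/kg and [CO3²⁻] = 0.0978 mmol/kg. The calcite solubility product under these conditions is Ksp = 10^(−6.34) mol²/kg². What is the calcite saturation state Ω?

Ω = 2.05

Ksp = 10^(−6.34) = 4.571×10^-7
Ω = [Ca²⁺][CO3²⁻]/Ksp = (9.60×10^-3)(0.0978×10^-3) / 4.571×10^-7 = 2.05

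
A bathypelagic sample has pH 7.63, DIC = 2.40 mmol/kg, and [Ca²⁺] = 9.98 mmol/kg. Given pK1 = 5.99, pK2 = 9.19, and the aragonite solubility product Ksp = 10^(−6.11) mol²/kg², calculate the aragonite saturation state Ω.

Ω = 0.809

α₂ = 1 / (1 + [H⁺]/K2 + [H⁺]²/(K1K2)) = 1 / (1 + 10^+1.56 + 10^-0.08)
   = 1 / (1 + 36.308 + 0.83176) = 1/38.140 = 0.02622
[CO3²⁻] = α₂ × DIC = 0.02622 × 2.40 = 0.06293 mmol/kg
Ksp = 10^(−6.11) = 7.762×10^-7
Ω = [Ca²⁺][CO3²⁻]/Ksp = (9.98×10^-3)(6.293×10^-5) / 7.762×10^-7 = 0.809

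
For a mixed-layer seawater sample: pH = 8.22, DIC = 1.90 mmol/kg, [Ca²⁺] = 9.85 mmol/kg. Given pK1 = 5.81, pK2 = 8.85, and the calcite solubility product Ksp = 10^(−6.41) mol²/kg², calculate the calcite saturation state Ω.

Ω = 9.11

α₂ = 1 / (1 + [H⁺]/K2 + [H⁺]²/(K1K2)) = 1 / (1 + 10^+0.63 + 10^-1.78)
   = 1 / (1 + 4.2658 + 0.016596) = 1/5.2824 = 0.1893
[CO3²⁻] = α₂ × DIC = 0.1893 × 1.90 = 0.3597 mmol/kg
Ksp = 10^(−6.41) = 3.890×10^-7
Ω = [Ca²⁺][CO3²⁻]/Ksp = (9.85×10^-3)(3.597×10^-4) / 3.890×10^-7 = 9.11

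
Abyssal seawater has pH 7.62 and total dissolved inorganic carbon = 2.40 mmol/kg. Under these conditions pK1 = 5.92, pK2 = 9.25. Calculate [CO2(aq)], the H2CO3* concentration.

α₀ = 1 / (1 + K1/[H⁺] + K1K2/[H⁺]²) = 1 / (1 + 10^+1.70 + 10^+0.07)
   = 1 / (1 + 50.119 + 1.1749) = 1/52.294 = 0.01912
[CO2*] = α₀ × DIC = 0.01912 × 2.40 = 0.0459 mmol/kg

[CO2*] = 0.0459 mmol/kg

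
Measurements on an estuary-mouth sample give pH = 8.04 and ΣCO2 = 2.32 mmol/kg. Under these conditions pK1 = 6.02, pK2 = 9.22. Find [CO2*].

[CO2*] = 0.0206 mmol/kg

α₀ = 1 / (1 + K1/[H⁺] + K1K2/[H⁺]²) = 1 / (1 + 10^+2.02 + 10^+0.84)
   = 1 / (1 + 104.71 + 6.9183) = 1/112.63 = 0.008879
[CO2*] = α₀ × DIC = 0.008879 × 2.32 = 0.0206 mmol/kg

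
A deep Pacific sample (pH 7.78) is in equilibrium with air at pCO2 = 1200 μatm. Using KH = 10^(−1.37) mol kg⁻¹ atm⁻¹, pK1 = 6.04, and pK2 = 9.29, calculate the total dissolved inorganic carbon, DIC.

DIC = 2.95 mmol/kg

[CO2*] = KH · pCO2 = 10^(−1.37) × 1200×10^-6 = 5.119×10^-5 mol/kg
α₀ = 1/(1 + K1/[H⁺] + K1K2/[H⁺]²) = 1/(1 + 10^+1.74 + 10^+0.23) = 0.01735
DIC = [CO2*]/α₀ = 5.119×10^-5 / 0.01735 = 2.95 mmol/kg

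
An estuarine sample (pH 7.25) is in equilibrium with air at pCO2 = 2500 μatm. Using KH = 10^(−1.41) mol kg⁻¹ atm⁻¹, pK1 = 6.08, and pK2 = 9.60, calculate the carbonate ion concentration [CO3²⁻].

[CO3²⁻] = 6.43 μmol/kg

[CO2*] = KH · pCO2 = 10^(−1.41) × 2500×10^-6 = 9.726×10^-5 mol/kg
α₀ = 1/(1 + K1/[H⁺] + K1K2/[H⁺]²) = 1/(1 + 10^+1.17 + 10^-1.18) = 0.06306
DIC = [CO2*]/α₀ = 9.726×10^-5 / 0.06306 = 1.542 mmol/kg
[CO3²⁻] = α₂·DIC; α₂ = 0.004167, so [CO3²⁻] = 0.004167 × 1.542 = 0.00643 mmol/kg = 6.43 μmol/kg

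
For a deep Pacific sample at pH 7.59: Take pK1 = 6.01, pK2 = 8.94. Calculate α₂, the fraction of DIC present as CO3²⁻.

α₂ = 0.0417

α₂ = 1 / (1 + [H⁺]/K2 + [H⁺]²/(K1K2)) = 1 / (1 + 10^+1.35 + 10^-0.23)
   = 1 / (1 + 22.387 + 0.58884) = 1/23.976 = 0.04171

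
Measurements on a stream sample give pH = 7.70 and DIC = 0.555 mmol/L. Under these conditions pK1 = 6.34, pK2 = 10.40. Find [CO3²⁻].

[CO3²⁻] = 1.06 μmol/L

α₂ = 1 / (1 + [H⁺]/K2 + [H⁺]²/(K1K2)) = 1 / (1 + 10^+2.70 + 10^+1.34)
   = 1 / (1 + 501.19 + 21.878) = 1/524.06 = 0.001908
[CO3²⁻] = α₂ × DIC = 0.001908 × 0.555 = 0.00106 mmol/L = 1.06 μmol/L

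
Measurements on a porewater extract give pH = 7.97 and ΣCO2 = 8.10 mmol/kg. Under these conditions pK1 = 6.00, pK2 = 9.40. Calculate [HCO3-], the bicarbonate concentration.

[HCO3⁻] = 7.73 mmol/kg

α₁ = 1 / (1 + [H⁺]/K1 + K2/[H⁺]) = 1 / (1 + 10^-1.97 + 10^-1.43)
   = 1 / (1 + 0.010715 + 0.037154) = 1/1.0479 = 0.9543
[HCO3⁻] = α₁ × DIC = 0.9543 × 8.10 = 7.73 mmol/kg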